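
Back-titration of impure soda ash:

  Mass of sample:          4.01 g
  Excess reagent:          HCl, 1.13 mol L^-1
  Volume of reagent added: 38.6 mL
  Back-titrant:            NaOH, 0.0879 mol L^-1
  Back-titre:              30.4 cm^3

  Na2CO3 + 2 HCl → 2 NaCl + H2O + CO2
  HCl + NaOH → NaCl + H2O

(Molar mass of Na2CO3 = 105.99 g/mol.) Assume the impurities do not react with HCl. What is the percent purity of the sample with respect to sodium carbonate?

n(HCl) added = 0.0386 × 1.13 = 0.0436 mol
n(NaOH) used in back-titration = 0.0304 × 0.0879 = 2.67 × 10^-3 mol
n(HCl) left over = 2.67 × 10^-3 mol (1:1 ratio)
n(HCl) consumed by analyte = 0.0436 − 2.67 × 10^-3 = 0.0409 mol
From the 1:2 ratio, n(Na2CO3) = 1/2 × 0.0409 = 0.0205 mol
mass of Na2CO3 = 0.0205 × 105.99 = 2.17 g
% Na2CO3 = 2.17 / 4.01 × 100 = 54.1 %

54.1 %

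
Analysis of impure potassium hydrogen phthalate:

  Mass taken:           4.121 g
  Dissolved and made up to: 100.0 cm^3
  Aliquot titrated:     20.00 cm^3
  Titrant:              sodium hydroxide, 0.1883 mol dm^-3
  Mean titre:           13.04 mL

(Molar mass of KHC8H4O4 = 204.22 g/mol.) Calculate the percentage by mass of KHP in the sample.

60.84 %

KHC8H4O4 + NaOH → KNaC8H4O4 + H2O
n(NaOH) per titration = 0.01304 × 0.1883 = 2.455 × 10^-3 mol
n(KHC8H4O4) in each aliquot = 2.455 × 10^-3 mol (1:1 ratio)
n(KHC8H4O4) in the whole flask = 2.455 × 10^-3 × 100.0/20.00 = 0.01228 mol
mass of KHC8H4O4 = 0.01228 × 204.22 = 2.507 g
% KHC8H4O4 = 2.507 / 4.121 × 100 = 60.84 %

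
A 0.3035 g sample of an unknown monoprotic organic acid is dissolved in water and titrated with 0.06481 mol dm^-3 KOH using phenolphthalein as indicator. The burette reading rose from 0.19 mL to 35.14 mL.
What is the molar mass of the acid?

n(KOH) = 0.03495 L × 0.06481 mol/L = 2.265 × 10^-3 mol
n(HA) = 2.265 × 10^-3 mol (1:1 ratio)
M = m / n = 0.3035 g / 2.265 × 10^-3 mol = 134.0 g/mol

134.0 g/mol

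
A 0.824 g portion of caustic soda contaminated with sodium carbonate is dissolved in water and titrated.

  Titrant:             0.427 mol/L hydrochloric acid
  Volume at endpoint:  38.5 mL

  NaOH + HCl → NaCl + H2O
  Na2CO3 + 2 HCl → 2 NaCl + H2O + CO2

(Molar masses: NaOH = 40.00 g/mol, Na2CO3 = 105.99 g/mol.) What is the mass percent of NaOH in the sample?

n(HCl) = 0.0385 × 0.427 = 0.0164 mol
Let x = n(NaOH), y = n(Na2CO3).
Titrant: 1x + 2y = 0.0164;  mass: 40.00x + 105.99y = 0.824
Solving, x = 3.63 × 10^-3 mol, y = 6.40 × 10^-3 mol
mass of NaOH = 3.63 × 10^-3 × 40.00 = 0.145 g
% NaOH = 0.145 / 0.824 × 100 = 17.6 %

17.6 %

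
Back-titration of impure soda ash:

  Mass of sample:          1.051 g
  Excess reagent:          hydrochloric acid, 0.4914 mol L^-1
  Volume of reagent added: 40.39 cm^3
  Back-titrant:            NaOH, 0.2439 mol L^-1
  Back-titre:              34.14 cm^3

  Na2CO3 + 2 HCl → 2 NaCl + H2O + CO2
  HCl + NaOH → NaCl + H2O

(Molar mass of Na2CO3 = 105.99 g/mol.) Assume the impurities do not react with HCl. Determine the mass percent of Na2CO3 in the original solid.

n(HCl) added = 0.04039 × 0.4914 = 0.01985 mol
n(NaOH) used in back-titration = 0.03414 × 0.2439 = 8.327 × 10^-3 mol
n(HCl) left over = 8.327 × 10^-3 mol (1:1 ratio)
n(HCl) consumed by analyte = 0.01985 − 8.327 × 10^-3 = 0.01152 mol
From the 1:2 ratio, n(Na2CO3) = 1/2 × 0.01152 = 5.760 × 10^-3 mol
mass of Na2CO3 = 5.760 × 10^-3 × 105.99 = 0.6106 g
% Na2CO3 = 0.6106 / 1.051 × 100 = 58.09 %

58.09 %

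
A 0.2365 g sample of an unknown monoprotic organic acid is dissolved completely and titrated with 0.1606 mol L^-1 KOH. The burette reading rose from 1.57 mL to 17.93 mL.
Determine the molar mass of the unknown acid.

90.01 g/mol

n(KOH) = 0.01636 L × 0.1606 mol/L = 2.627 × 10^-3 mol
n(HA) = 2.627 × 10^-3 mol (1:1 ratio)
M = m / n = 0.2365 g / 2.627 × 10^-3 mol = 90.01 g/mol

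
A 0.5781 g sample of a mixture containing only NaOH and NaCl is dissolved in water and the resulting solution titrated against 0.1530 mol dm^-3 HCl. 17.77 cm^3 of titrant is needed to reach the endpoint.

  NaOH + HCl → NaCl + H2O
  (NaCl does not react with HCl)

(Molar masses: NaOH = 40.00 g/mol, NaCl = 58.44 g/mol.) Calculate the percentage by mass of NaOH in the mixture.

18.81 %

n(HCl) = 0.01777 × 0.1530 = 2.719 × 10^-3 mol
Let x = n(NaOH), y = n(NaCl).
Titrant: 1x = 2.719 × 10^-3;  mass: 40.00x + 58.44y = 0.5781
Solving, x = 2.719 × 10^-3 mol, y = 8.031 × 10^-3 mol
mass of NaOH = 2.719 × 10^-3 × 40.00 = 0.1088 g
% NaOH = 0.1088 / 0.5781 × 100 = 18.81 %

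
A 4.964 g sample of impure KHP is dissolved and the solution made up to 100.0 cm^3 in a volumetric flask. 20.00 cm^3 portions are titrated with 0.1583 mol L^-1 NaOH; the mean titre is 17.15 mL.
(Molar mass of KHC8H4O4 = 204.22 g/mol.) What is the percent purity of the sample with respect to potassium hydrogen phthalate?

KHC8H4O4 + NaOH → KNaC8H4O4 + H2O
n(NaOH) per titration = 0.01715 × 0.1583 = 2.715 × 10^-3 mol
n(KHC8H4O4) in each aliquot = 2.715 × 10^-3 mol (1:1 ratio)
n(KHC8H4O4) in the whole flask = 2.715 × 10^-3 × 100.0/20.00 = 0.01357 mol
mass of KHC8H4O4 = 0.01357 × 204.22 = 2.772 g
% KHC8H4O4 = 2.772 / 4.964 × 100 = 55.84 %

55.84 %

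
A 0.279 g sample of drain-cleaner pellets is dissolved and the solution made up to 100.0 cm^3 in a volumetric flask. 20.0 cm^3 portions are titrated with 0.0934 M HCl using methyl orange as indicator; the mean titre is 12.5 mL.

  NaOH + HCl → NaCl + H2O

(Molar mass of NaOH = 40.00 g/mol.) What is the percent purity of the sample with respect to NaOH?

83.7 %

n(HCl) per titration = 0.0125 × 0.0934 = 1.17 × 10^-3 mol
n(NaOH) in each aliquot = 1.17 × 10^-3 mol (1:1 ratio)
n(NaOH) in the whole flask = 1.17 × 10^-3 × 100.0/20.0 = 5.84 × 10^-3 mol
mass of NaOH = 5.84 × 10^-3 × 40.00 = 0.233 g
% NaOH = 0.233 / 0.279 × 100 = 83.7 %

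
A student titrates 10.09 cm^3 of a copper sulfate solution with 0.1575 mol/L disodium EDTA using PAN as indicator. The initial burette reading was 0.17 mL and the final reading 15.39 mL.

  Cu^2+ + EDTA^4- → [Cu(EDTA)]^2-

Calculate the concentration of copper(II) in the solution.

n(EDTA) = 0.01522 L × 0.1575 mol/L = 2.397 × 10^-3 mol
n(Cu2+) = 2.397 × 10^-3 mol (1:1 mole ratio)
[Cu2+] = 2.397 × 10^-3 mol / 0.01009 L = 0.2376 mol/L

0.2376 mol/L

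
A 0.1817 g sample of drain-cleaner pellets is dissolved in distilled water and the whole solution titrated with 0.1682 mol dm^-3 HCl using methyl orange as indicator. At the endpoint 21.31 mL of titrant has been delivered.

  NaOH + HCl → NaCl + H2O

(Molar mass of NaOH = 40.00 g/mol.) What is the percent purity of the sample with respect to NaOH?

78.91 %

n(HCl) = 0.02131 L × 0.1682 mol/L = 3.584 × 10^-3 mol
n(NaOH) = 3.584 × 10^-3 mol (1:1 ratio)
mass of NaOH = 3.584 × 10^-3 × 40.00 g/mol = 0.1434 g
% NaOH = 0.1434 / 0.1817 × 100 = 78.91 %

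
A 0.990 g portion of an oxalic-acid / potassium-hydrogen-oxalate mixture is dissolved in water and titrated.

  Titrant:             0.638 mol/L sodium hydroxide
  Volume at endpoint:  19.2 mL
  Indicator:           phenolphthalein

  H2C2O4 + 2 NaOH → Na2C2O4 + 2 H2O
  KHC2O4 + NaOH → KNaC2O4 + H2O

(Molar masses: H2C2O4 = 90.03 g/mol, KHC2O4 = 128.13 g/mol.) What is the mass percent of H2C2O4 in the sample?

31.7 %

n(NaOH) = 0.0192 × 0.638 = 0.0122 mol
Let x = n(H2C2O4), y = n(KHC2O4).
Titrant: 2x + 1y = 0.0122;  mass: 90.03x + 128.13y = 0.990
Solving, x = 3.49 × 10^-3 mol, y = 5.28 × 10^-3 mol
mass of H2C2O4 = 3.49 × 10^-3 × 90.03 = 0.314 g
% H2C2O4 = 0.314 / 0.990 × 100 = 31.7 %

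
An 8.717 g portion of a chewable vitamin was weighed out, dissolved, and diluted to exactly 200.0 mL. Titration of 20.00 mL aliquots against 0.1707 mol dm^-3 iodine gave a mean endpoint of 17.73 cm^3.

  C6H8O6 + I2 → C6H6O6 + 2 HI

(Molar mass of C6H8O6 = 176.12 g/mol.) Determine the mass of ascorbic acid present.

5.330 g

n(I2) per titration = 0.01773 × 0.1707 = 3.027 × 10^-3 mol
n(C6H8O6) in each aliquot = 3.027 × 10^-3 mol (1:1 ratio)
n(C6H8O6) in the whole flask = 3.027 × 10^-3 × 200.0/20.00 = 0.03027 mol
mass of C6H8O6 = 0.03027 × 176.12 = 5.330 g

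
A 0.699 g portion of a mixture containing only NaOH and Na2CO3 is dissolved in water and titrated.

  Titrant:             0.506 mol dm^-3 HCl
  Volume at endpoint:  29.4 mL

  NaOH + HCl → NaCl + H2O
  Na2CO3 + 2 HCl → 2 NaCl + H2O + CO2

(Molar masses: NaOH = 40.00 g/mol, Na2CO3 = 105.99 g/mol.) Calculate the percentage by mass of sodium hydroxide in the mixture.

n(HCl) = 0.0294 × 0.506 = 0.0149 mol
Let x = n(NaOH), y = n(Na2CO3).
Titrant: 1x + 2y = 0.0149;  mass: 40.00x + 105.99y = 0.699
Solving, x = 6.88 × 10^-3 mol, y = 4.00 × 10^-3 mol
mass of NaOH = 6.88 × 10^-3 × 40.00 = 0.275 g
% NaOH = 0.275 / 0.699 × 100 = 39.4 %

39.4 %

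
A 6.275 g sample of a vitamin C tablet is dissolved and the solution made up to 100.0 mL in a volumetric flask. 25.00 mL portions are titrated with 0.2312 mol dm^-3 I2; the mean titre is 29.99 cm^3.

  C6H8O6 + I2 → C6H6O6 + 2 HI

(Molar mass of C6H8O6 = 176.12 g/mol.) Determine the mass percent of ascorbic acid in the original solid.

77.84 %

n(I2) per titration = 0.02999 × 0.2312 = 6.934 × 10^-3 mol
n(C6H8O6) in each aliquot = 6.934 × 10^-3 mol (1:1 ratio)
n(C6H8O6) in the whole flask = 6.934 × 10^-3 × 100.0/25.00 = 0.02773 mol
mass of C6H8O6 = 0.02773 × 176.12 = 4.885 g
% C6H8O6 = 4.885 / 6.275 × 100 = 77.84 %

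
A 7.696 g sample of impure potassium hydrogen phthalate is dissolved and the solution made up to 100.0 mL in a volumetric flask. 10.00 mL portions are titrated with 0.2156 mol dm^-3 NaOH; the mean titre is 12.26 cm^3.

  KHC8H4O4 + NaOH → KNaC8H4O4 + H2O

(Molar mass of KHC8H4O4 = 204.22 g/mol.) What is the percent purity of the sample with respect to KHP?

70.14 %

n(NaOH) per titration = 0.01226 × 0.2156 = 2.643 × 10^-3 mol
n(KHC8H4O4) in each aliquot = 2.643 × 10^-3 mol (1:1 ratio)
n(KHC8H4O4) in the whole flask = 2.643 × 10^-3 × 100.0/10.00 = 0.02643 mol
mass of KHC8H4O4 = 0.02643 × 204.22 = 5.398 g
% KHC8H4O4 = 5.398 / 7.696 × 100 = 70.14 %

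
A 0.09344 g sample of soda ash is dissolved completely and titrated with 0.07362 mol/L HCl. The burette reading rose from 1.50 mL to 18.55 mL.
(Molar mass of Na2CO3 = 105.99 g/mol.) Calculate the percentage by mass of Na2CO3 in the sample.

71.19 %

Na2CO3 + 2 HCl → 2 NaCl + H2O + CO2
n(HCl) = 0.01705 L × 0.07362 mol/L = 1.255 × 10^-3 mol
From the 1:2 ratio, n(Na2CO3) = 1/2 × 1.255 × 10^-3 = 6.276 × 10^-4 mol
mass of Na2CO3 = 6.276 × 10^-4 × 105.99 g/mol = 0.06652 g
% Na2CO3 = 0.06652 / 0.09344 × 100 = 71.19 %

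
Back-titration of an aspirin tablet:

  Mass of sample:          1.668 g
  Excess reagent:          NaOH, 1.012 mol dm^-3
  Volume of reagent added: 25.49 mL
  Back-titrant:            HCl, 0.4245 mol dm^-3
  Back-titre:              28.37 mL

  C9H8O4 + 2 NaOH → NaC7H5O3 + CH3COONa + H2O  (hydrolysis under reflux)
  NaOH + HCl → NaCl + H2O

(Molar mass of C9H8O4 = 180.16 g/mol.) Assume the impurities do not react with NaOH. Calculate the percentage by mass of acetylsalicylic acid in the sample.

n(NaOH) added = 0.02549 × 1.012 = 0.02580 mol
n(HCl) used in back-titration = 0.02837 × 0.4245 = 0.01204 mol
n(NaOH) left over = 0.01204 mol (1:1 ratio)
n(NaOH) consumed by analyte = 0.02580 − 0.01204 = 0.01375 mol
From the 1:2 ratio, n(C9H8O4) = 1/2 × 0.01375 = 6.876 × 10^-3 mol
mass of C9H8O4 = 6.876 × 10^-3 × 180.16 = 1.239 g
% C9H8O4 = 1.239 / 1.668 × 100 = 74.27 %

74.27 %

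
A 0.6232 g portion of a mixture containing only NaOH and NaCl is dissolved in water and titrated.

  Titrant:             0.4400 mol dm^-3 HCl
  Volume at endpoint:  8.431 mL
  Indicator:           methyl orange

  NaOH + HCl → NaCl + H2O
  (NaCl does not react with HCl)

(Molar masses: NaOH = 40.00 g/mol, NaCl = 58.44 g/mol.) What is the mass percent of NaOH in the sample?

23.81 %

n(HCl) = 0.008431 × 0.4400 = 3.710 × 10^-3 mol
Let x = n(NaOH), y = n(NaCl).
Titrant: 1x = 3.710 × 10^-3;  mass: 40.00x + 58.44y = 0.6232
Solving, x = 3.710 × 10^-3 mol, y = 8.125 × 10^-3 mol
mass of NaOH = 3.710 × 10^-3 × 40.00 = 0.1484 g
% NaOH = 0.1484 / 0.6232 × 100 = 23.81 %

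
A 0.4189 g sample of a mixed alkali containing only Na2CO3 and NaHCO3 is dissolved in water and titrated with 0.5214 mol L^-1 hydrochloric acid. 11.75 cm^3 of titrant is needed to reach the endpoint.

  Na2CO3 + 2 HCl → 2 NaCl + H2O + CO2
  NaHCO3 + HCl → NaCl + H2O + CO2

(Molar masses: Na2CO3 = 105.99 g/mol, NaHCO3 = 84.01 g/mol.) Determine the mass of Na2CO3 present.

n(HCl) = 0.01175 × 0.5214 = 6.126 × 10^-3 mol
Let x = n(Na2CO3), y = n(NaHCO3).
Titrant: 2x + 1y = 6.126 × 10^-3;  mass: 105.99x + 84.01y = 0.4189
Solving, x = 1.544 × 10^-3 mol, y = 3.038 × 10^-3 mol
mass of Na2CO3 = 1.544 × 10^-3 × 105.99 = 0.1637 g

0.1637 g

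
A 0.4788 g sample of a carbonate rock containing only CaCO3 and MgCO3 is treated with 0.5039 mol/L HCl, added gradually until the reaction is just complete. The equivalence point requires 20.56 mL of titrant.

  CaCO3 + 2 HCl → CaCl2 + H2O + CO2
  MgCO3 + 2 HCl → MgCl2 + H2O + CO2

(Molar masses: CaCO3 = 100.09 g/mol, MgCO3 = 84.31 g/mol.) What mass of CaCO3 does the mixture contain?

n(HCl) = 0.02056 × 0.5039 = 0.01036 mol
Let x = n(CaCO3), y = n(MgCO3).
Titrant: 2x + 2y = 0.01036;  mass: 100.09x + 84.31y = 0.4788
Solving, x = 2.666 × 10^-3 mol, y = 2.514 × 10^-3 mol
mass of CaCO3 = 2.666 × 10^-3 × 100.09 = 0.2668 g

0.2668 g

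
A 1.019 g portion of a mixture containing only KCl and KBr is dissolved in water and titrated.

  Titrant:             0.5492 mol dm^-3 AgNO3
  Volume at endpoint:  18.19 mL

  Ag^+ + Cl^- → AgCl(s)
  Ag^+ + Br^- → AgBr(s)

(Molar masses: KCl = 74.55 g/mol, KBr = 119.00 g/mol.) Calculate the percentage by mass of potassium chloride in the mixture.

27.95 %

n(AgNO3) = 0.01819 × 0.5492 = 9.990 × 10^-3 mol
Let x = n(KCl), y = n(KBr).
Titrant: 1x + 1y = 9.990 × 10^-3;  mass: 74.55x + 119.00y = 1.019
Solving, x = 3.820 × 10^-3 mol, y = 6.170 × 10^-3 mol
mass of KCl = 3.820 × 10^-3 × 74.55 = 0.2848 g
% KCl = 0.2848 / 1.019 × 100 = 27.95 %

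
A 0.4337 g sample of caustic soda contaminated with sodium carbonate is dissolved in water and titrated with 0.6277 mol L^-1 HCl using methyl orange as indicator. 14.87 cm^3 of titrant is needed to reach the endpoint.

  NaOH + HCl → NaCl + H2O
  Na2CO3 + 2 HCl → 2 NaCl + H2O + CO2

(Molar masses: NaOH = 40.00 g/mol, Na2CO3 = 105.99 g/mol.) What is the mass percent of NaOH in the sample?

n(HCl) = 0.01487 × 0.6277 = 9.334 × 10^-3 mol
Let x = n(NaOH), y = n(Na2CO3).
Titrant: 1x + 2y = 9.334 × 10^-3;  mass: 40.00x + 105.99y = 0.4337
Solving, x = 4.690 × 10^-3 mol, y = 2.322 × 10^-3 mol
mass of NaOH = 4.690 × 10^-3 × 40.00 = 0.1876 g
% NaOH = 0.1876 / 0.4337 × 100 = 43.26 %

43.26 %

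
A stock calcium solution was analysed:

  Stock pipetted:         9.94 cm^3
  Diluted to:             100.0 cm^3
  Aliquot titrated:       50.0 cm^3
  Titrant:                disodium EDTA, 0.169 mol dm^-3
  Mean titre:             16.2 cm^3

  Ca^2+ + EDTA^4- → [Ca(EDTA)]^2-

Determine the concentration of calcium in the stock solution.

0.551 mol/L

n(EDTA) = 0.0162 × 0.169 = 2.74 × 10^-3 mol
n(Ca2+) in the aliquot = 2.74 × 10^-3 mol (1:1 ratio)
[Ca2+]_dilute = 2.74 × 10^-3 / 0.0500 = 0.0548 mol/L
Dilution factor = 100.0 / 9.94 = 10.06
[Ca2+]_stock = 0.0548 × 10.06 = 0.551 mol/L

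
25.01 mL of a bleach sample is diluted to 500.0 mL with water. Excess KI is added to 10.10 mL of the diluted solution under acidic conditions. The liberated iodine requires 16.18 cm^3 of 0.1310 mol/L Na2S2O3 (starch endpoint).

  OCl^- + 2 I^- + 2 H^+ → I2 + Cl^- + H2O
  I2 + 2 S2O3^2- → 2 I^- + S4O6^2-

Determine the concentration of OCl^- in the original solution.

2.098 mol/L

n(S2O3^2-) = 0.01618 × 0.1310 = 2.120 × 10^-3 mol
n(I2) = n(S2O3^2-)/2 = 1.060 × 10^-3 mol
n(OCl^-) in the aliquot = 1.060 × 10^-3 mol (1:1 ratio)
[OCl^-]_dilute = 1.060 × 10^-3 / 0.01010 = 0.1049 mol/L
[OCl^-]_original = 0.1049 × 500.0/25.01 = 2.098 mol/L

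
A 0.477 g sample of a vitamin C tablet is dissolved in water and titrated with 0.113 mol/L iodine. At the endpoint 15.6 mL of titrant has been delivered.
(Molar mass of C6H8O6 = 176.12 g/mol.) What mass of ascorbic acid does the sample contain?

0.310 g

C6H8O6 + I2 → C6H6O6 + 2 HI
n(I2) = 0.0156 L × 0.113 mol/L = 1.76 × 10^-3 mol
n(C6H8O6) = 1.76 × 10^-3 mol (1:1 ratio)
mass of C6H8O6 = 1.76 × 10^-3 × 176.12 g/mol = 0.310 g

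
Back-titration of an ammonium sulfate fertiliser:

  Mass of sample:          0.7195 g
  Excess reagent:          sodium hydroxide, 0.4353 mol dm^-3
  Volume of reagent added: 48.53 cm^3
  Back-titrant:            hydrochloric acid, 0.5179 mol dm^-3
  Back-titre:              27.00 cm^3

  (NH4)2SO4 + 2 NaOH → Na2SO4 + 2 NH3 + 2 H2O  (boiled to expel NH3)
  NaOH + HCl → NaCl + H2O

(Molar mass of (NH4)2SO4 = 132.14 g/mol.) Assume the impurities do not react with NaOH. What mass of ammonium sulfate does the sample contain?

n(NaOH) added = 0.04853 × 0.4353 = 0.02113 mol
n(HCl) used in back-titration = 0.02700 × 0.5179 = 0.01398 mol
n(NaOH) left over = 0.01398 mol (1:1 ratio)
n(NaOH) consumed by analyte = 0.02113 − 0.01398 = 7.142 × 10^-3 mol
From the 1:2 ratio, n((NH4)2SO4) = 1/2 × 7.142 × 10^-3 = 3.571 × 10^-3 mol
mass of (NH4)2SO4 = 3.571 × 10^-3 × 132.14 = 0.4719 g

0.4719 g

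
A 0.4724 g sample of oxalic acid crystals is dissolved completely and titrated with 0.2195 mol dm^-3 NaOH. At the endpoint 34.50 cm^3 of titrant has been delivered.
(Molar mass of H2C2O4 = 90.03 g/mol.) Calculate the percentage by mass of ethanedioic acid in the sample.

H2C2O4 + 2 NaOH → Na2C2O4 + 2 H2O
n(NaOH) = 0.03450 L × 0.2195 mol/L = 7.573 × 10^-3 mol
From the 1:2 ratio, n(H2C2O4) = 1/2 × 7.573 × 10^-3 = 3.786 × 10^-3 mol
mass of H2C2O4 = 3.786 × 10^-3 × 90.03 g/mol = 0.3409 g
% H2C2O4 = 0.3409 / 0.4724 × 100 = 72.16 %

72.16 %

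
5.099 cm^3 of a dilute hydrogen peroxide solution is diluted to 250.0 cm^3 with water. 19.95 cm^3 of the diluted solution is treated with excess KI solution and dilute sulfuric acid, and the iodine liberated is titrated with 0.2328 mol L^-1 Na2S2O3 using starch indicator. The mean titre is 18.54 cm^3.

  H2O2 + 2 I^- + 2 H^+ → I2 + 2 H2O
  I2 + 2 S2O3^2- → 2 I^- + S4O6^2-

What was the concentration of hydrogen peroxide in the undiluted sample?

5.304 mol/L

n(S2O3^2-) = 0.01854 × 0.2328 = 4.316 × 10^-3 mol
n(I2) = n(S2O3^2-)/2 = 2.158 × 10^-3 mol
n(H2O2) in the aliquot = 2.158 × 10^-3 mol (1:1 ratio)
[H2O2]_dilute = 2.158 × 10^-3 / 0.01995 = 0.1082 mol/L
[H2O2]_original = 0.1082 × 250.0/5.099 = 5.304 mol/L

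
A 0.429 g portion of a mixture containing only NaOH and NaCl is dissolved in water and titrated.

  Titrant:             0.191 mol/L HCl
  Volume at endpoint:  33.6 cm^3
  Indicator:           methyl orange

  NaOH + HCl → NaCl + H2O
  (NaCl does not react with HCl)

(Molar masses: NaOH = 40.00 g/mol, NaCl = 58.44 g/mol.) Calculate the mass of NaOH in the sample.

n(HCl) = 0.0336 × 0.191 = 6.42 × 10^-3 mol
Let x = n(NaOH), y = n(NaCl).
Titrant: 1x = 6.42 × 10^-3;  mass: 40.00x + 58.44y = 0.429
Solving, x = 6.42 × 10^-3 mol, y = 2.95 × 10^-3 mol
mass of NaOH = 6.42 × 10^-3 × 40.00 = 0.257 g

0.257 g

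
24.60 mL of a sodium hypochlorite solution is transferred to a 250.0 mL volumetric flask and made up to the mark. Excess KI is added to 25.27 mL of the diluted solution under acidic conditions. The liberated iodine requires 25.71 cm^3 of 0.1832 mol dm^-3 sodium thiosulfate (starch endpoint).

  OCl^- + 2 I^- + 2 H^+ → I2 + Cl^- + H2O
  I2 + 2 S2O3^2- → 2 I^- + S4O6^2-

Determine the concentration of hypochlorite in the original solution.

n(S2O3^2-) = 0.02571 × 0.1832 = 4.710 × 10^-3 mol
n(I2) = n(S2O3^2-)/2 = 2.355 × 10^-3 mol
n(OCl^-) in the aliquot = 2.355 × 10^-3 mol (1:1 ratio)
[OCl^-]_dilute = 2.355 × 10^-3 / 0.02527 = 0.09319 mol/L
[OCl^-]_original = 0.09319 × 250.0/24.60 = 0.9471 mol/L

0.9471 mol/L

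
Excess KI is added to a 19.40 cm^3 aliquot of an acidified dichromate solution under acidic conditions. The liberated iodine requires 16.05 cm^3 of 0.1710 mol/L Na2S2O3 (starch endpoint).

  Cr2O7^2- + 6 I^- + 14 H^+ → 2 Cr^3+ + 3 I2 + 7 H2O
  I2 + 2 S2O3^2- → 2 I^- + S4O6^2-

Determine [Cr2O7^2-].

n(S2O3^2-) = 0.01605 × 0.1710 = 2.745 × 10^-3 mol
n(I2) = n(S2O3^2-)/2 = 1.372 × 10^-3 mol
From the 1:3 ratio, n(Cr2O7^2-) in the aliquot = 1/3 × 1.372 × 10^-3 = 4.574 × 10^-4 mol
[Cr2O7^2-] = 4.574 × 10^-4 / 0.01940 = 0.02358 mol/L

0.02358 mol/L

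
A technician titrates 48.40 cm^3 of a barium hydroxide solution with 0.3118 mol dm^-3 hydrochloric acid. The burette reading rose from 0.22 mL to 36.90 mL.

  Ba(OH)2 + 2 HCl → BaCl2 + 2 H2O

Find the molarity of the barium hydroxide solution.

n(HCl) = 0.03668 L × 0.3118 mol/L = 0.01144 mol
From the 1:2 mole ratio, n(Ba(OH)2) = 1/2 × 0.01144 = 5.718 × 10^-3 mol
[Ba(OH)2] = 5.718 × 10^-3 mol / 0.04840 L = 0.1181 mol/L

0.1181 mol/L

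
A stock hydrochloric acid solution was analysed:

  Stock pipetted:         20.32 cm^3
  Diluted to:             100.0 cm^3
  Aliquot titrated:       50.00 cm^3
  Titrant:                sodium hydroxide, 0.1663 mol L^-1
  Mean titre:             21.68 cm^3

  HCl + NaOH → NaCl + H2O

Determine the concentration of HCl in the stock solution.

0.3549 mol/L

n(NaOH) = 0.02168 × 0.1663 = 3.605 × 10^-3 mol
n(HCl) in the aliquot = 3.605 × 10^-3 mol (1:1 ratio)
[HCl]_dilute = 3.605 × 10^-3 / 0.05000 = 0.07211 mol/L
Dilution factor = 100.0 / 20.32 = 4.921
[HCl]_stock = 0.07211 × 4.921 = 0.3549 mol/L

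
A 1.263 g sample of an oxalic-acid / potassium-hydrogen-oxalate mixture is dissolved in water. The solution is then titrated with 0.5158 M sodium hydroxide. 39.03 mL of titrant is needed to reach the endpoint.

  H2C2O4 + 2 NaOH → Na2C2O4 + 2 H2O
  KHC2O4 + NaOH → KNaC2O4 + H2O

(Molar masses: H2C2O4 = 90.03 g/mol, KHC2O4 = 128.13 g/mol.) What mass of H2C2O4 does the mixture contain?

n(NaOH) = 0.03903 × 0.5158 = 0.02013 mol
Let x = n(H2C2O4), y = n(KHC2O4).
Titrant: 2x + 1y = 0.02013;  mass: 90.03x + 128.13y = 1.263
Solving, x = 7.920 × 10^-3 mol, y = 4.293 × 10^-3 mol
mass of H2C2O4 = 7.920 × 10^-3 × 90.03 = 0.7130 g

0.7130 g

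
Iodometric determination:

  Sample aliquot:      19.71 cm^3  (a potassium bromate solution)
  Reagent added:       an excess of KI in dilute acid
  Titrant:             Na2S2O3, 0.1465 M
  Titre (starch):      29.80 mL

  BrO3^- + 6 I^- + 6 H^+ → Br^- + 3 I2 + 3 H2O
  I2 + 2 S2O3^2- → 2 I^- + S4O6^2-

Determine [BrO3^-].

0.03692 M

n(S2O3^2-) = 0.02980 × 0.1465 = 4.366 × 10^-3 mol
n(I2) = n(S2O3^2-)/2 = 2.183 × 10^-3 mol
From the 1:3 ratio, n(BrO3^-) in the aliquot = 1/3 × 2.183 × 10^-3 = 7.276 × 10^-4 mol
[BrO3^-] = 7.276 × 10^-4 / 0.01971 = 0.03692 mol/L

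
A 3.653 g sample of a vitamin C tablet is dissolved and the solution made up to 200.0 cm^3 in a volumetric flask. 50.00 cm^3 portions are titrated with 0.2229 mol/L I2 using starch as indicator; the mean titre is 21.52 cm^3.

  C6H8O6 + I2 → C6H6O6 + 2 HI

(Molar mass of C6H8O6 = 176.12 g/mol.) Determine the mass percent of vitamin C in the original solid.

n(I2) per titration = 0.02152 × 0.2229 = 4.797 × 10^-3 mol
n(C6H8O6) in each aliquot = 4.797 × 10^-3 mol (1:1 ratio)
n(C6H8O6) in the whole flask = 4.797 × 10^-3 × 200.0/50.00 = 0.01919 mol
mass of C6H8O6 = 0.01919 × 176.12 = 3.379 g
% C6H8O6 = 3.379 / 3.653 × 100 = 92.51 %

92.51 %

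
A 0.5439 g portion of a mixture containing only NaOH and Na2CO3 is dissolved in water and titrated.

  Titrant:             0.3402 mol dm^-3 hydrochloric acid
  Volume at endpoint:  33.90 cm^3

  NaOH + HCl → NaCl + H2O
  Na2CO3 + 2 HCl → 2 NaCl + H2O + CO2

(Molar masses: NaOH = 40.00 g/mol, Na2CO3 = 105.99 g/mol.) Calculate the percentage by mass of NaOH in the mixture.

n(HCl) = 0.03390 × 0.3402 = 0.01153 mol
Let x = n(NaOH), y = n(Na2CO3).
Titrant: 1x + 2y = 0.01153;  mass: 40.00x + 105.99y = 0.5439
Solving, x = 5.177 × 10^-3 mol, y = 3.178 × 10^-3 mol
mass of NaOH = 5.177 × 10^-3 × 40.00 = 0.2071 g
% NaOH = 0.2071 / 0.5439 × 100 = 38.08 %

38.08 %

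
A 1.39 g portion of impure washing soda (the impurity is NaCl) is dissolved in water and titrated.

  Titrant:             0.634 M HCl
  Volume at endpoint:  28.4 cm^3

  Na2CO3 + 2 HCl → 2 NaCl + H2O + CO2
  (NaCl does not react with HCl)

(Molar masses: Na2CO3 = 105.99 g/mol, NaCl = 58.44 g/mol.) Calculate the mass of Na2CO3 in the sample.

0.954 g

n(HCl) = 0.0284 × 0.634 = 0.0180 mol
Let x = n(Na2CO3), y = n(NaCl).
Titrant: 2x = 0.0180;  mass: 105.99x + 58.44y = 1.39
Solving, x = 9.00 × 10^-3 mol, y = 7.46 × 10^-3 mol
mass of Na2CO3 = 9.00 × 10^-3 × 105.99 = 0.954 g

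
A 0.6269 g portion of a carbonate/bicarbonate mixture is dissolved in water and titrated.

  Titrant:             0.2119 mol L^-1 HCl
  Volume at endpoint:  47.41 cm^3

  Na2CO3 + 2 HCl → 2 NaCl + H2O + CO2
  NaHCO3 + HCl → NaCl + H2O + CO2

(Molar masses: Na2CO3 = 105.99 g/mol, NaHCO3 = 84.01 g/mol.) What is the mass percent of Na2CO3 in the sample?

59.17 %

n(HCl) = 0.04741 × 0.2119 = 0.01005 mol
Let x = n(Na2CO3), y = n(NaHCO3).
Titrant: 2x + 1y = 0.01005;  mass: 105.99x + 84.01y = 0.6269
Solving, x = 3.500 × 10^-3 mol, y = 3.047 × 10^-3 mol
mass of Na2CO3 = 3.500 × 10^-3 × 105.99 = 0.3709 g
% Na2CO3 = 0.3709 / 0.6269 × 100 = 59.17 %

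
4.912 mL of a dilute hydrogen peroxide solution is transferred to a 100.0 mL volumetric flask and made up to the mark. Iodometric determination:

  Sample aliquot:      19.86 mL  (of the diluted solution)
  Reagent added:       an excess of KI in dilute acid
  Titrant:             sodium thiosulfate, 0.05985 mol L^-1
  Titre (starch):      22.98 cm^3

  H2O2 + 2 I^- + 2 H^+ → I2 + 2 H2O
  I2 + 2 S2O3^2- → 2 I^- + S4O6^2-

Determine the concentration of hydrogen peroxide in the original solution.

n(S2O3^2-) = 0.02298 × 0.05985 = 1.375 × 10^-3 mol
n(I2) = n(S2O3^2-)/2 = 6.877 × 10^-4 mol
n(H2O2) in the aliquot = 6.877 × 10^-4 mol (1:1 ratio)
[H2O2]_dilute = 6.877 × 10^-4 / 0.01986 = 0.03463 mol/L
[H2O2]_original = 0.03463 × 100.0/4.912 = 0.7049 mol/L

0.7049 mol/L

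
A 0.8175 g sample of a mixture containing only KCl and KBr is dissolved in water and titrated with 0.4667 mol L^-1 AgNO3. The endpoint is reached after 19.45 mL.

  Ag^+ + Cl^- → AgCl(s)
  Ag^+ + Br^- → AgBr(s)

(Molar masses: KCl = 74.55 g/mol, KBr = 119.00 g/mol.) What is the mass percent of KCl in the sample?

53.90 %

n(AgNO3) = 0.01945 × 0.4667 = 9.077 × 10^-3 mol
Let x = n(KCl), y = n(KBr).
Titrant: 1x + 1y = 9.077 × 10^-3;  mass: 74.55x + 119.00y = 0.8175
Solving, x = 5.910 × 10^-3 mol, y = 3.167 × 10^-3 mol
mass of KCl = 5.910 × 10^-3 × 74.55 = 0.4406 g
% KCl = 0.4406 / 0.8175 × 100 = 53.90 %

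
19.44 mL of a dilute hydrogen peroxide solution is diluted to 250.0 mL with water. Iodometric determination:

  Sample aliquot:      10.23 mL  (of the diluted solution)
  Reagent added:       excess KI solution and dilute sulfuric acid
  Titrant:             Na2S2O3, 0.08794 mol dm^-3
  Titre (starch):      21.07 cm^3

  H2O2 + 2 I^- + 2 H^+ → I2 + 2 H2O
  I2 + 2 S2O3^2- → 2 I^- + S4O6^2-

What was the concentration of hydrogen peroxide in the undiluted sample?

1.165 mol/L

n(S2O3^2-) = 0.02107 × 0.08794 = 1.853 × 10^-3 mol
n(I2) = n(S2O3^2-)/2 = 9.264 × 10^-4 mol
n(H2O2) in the aliquot = 9.264 × 10^-4 mol (1:1 ratio)
[H2O2]_dilute = 9.264 × 10^-4 / 0.01023 = 0.09056 mol/L
[H2O2]_original = 0.09056 × 250.0/19.44 = 1.165 mol/L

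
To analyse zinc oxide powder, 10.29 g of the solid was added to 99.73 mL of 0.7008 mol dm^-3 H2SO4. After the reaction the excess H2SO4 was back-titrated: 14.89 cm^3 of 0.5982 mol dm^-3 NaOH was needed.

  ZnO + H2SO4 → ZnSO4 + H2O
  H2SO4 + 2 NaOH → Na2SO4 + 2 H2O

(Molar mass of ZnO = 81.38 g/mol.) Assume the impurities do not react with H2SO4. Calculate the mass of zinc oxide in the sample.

5.325 g

n(H2SO4) added = 0.09973 × 0.7008 = 0.06989 mol
n(NaOH) used in back-titration = 0.01489 × 0.5982 = 8.907 × 10^-3 mol
From the 1:2 ratio, n(H2SO4) left over = 1/2 × 8.907 × 10^-3 = 4.454 × 10^-3 mol
n(H2SO4) consumed by analyte = 0.06989 − 4.454 × 10^-3 = 0.06544 mol
n(ZnO) = 0.06544 mol (1:1 ratio)
mass of ZnO = 0.06544 × 81.38 = 5.325 g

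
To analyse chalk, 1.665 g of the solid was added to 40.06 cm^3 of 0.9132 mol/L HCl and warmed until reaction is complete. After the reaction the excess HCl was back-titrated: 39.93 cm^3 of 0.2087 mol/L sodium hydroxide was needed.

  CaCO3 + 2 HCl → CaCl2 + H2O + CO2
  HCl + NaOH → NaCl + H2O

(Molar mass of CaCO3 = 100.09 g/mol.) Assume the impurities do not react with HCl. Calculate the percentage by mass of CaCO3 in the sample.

84.91 %

n(HCl) added = 0.04006 × 0.9132 = 0.03658 mol
n(NaOH) used in back-titration = 0.03993 × 0.2087 = 8.333 × 10^-3 mol
n(HCl) left over = 8.333 × 10^-3 mol (1:1 ratio)
n(HCl) consumed by analyte = 0.03658 − 8.333 × 10^-3 = 0.02825 mol
From the 1:2 ratio, n(CaCO3) = 1/2 × 0.02825 = 0.01412 mol
mass of CaCO3 = 0.01412 × 100.09 = 1.414 g
% CaCO3 = 1.414 / 1.665 × 100 = 84.91 %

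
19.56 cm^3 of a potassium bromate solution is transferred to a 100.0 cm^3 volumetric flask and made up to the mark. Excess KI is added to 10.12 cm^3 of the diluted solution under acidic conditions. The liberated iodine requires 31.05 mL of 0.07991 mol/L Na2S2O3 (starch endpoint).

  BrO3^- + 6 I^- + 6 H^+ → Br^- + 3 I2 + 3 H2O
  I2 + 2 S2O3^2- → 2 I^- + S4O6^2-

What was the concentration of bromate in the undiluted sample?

n(S2O3^2-) = 0.03105 × 0.07991 = 2.481 × 10^-3 mol
n(I2) = n(S2O3^2-)/2 = 1.241 × 10^-3 mol
From the 1:3 ratio, n(BrO3^-) in the aliquot = 1/3 × 1.241 × 10^-3 = 4.135 × 10^-4 mol
[BrO3^-]_dilute = 4.135 × 10^-4 / 0.01012 = 0.04086 mol/L
[BrO3^-]_original = 0.04086 × 100.0/19.56 = 0.2089 mol/L

0.2089 mol/L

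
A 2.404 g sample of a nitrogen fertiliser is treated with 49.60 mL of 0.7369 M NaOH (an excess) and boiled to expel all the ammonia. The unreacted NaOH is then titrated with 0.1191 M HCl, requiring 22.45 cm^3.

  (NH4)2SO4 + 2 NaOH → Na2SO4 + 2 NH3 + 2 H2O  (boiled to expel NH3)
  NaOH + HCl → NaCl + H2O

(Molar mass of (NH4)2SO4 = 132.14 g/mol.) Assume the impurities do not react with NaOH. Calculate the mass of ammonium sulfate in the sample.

2.238 g

n(NaOH) added = 0.04960 × 0.7369 = 0.03655 mol
n(HCl) used in back-titration = 0.02245 × 0.1191 = 2.674 × 10^-3 mol
n(NaOH) left over = 2.674 × 10^-3 mol (1:1 ratio)
n(NaOH) consumed by analyte = 0.03655 − 2.674 × 10^-3 = 0.03388 mol
From the 1:2 ratio, n((NH4)2SO4) = 1/2 × 0.03388 = 0.01694 mol
mass of (NH4)2SO4 = 0.01694 × 132.14 = 2.238 g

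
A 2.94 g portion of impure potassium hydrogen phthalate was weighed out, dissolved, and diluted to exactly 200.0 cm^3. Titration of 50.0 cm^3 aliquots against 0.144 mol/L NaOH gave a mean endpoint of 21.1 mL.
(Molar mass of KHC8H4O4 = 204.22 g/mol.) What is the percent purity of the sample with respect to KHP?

KHC8H4O4 + NaOH → KNaC8H4O4 + H2O
n(NaOH) per titration = 0.0211 × 0.144 = 3.04 × 10^-3 mol
n(KHC8H4O4) in each aliquot = 3.04 × 10^-3 mol (1:1 ratio)
n(KHC8H4O4) in the whole flask = 3.04 × 10^-3 × 200.0/50.0 = 0.0122 mol
mass of KHC8H4O4 = 0.0122 × 204.22 = 2.48 g
% KHC8H4O4 = 2.48 / 2.94 × 100 = 84.4 %

84.4 %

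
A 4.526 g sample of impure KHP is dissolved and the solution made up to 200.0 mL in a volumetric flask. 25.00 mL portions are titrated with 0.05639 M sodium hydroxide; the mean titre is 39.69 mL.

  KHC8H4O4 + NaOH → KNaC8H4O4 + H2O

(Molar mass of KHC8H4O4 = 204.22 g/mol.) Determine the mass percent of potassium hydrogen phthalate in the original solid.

n(NaOH) per titration = 0.03969 × 0.05639 = 2.238 × 10^-3 mol
n(KHC8H4O4) in each aliquot = 2.238 × 10^-3 mol (1:1 ratio)
n(KHC8H4O4) in the whole flask = 2.238 × 10^-3 × 200.0/25.00 = 0.01790 mol
mass of KHC8H4O4 = 0.01790 × 204.22 = 3.657 g
% KHC8H4O4 = 3.657 / 4.526 × 100 = 80.79 %

80.79 %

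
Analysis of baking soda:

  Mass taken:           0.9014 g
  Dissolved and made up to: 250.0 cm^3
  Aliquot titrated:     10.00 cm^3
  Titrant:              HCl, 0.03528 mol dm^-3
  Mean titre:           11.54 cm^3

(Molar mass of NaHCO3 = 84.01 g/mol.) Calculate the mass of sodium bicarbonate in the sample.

NaHCO3 + HCl → NaCl + H2O + CO2
n(HCl) per titration = 0.01154 × 0.03528 = 4.071 × 10^-4 mol
n(NaHCO3) in each aliquot = 4.071 × 10^-4 mol (1:1 ratio)
n(NaHCO3) in the whole flask = 4.071 × 10^-4 × 250.0/10.00 = 0.01018 mol
mass of NaHCO3 = 0.01018 × 84.01 = 0.8551 g

0.8551 g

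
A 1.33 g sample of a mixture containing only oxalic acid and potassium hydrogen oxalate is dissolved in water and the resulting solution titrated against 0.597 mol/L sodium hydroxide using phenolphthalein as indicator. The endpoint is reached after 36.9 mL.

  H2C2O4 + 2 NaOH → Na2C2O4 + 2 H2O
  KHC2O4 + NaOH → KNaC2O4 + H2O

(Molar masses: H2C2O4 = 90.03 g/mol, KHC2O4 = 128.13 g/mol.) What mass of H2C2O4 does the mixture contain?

0.808 g

n(NaOH) = 0.0369 × 0.597 = 0.0220 mol
Let x = n(H2C2O4), y = n(KHC2O4).
Titrant: 2x + 1y = 0.0220;  mass: 90.03x + 128.13y = 1.33
Solving, x = 8.98 × 10^-3 mol, y = 4.07 × 10^-3 mol
mass of H2C2O4 = 8.98 × 10^-3 × 90.03 = 0.808 g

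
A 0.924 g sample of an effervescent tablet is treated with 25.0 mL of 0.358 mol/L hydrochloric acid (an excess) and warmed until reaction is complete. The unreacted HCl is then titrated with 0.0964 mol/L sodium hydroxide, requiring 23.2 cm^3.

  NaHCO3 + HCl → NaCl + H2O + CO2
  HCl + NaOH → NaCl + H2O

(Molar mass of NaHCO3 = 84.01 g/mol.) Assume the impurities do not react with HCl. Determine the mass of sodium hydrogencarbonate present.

0.564 g

n(HCl) added = 0.0250 × 0.358 = 8.95 × 10^-3 mol
n(NaOH) used in back-titration = 0.0232 × 0.0964 = 2.24 × 10^-3 mol
n(HCl) left over = 2.24 × 10^-3 mol (1:1 ratio)
n(HCl) consumed by analyte = 8.95 × 10^-3 − 2.24 × 10^-3 = 6.71 × 10^-3 mol
n(NaHCO3) = 6.71 × 10^-3 mol (1:1 ratio)
mass of NaHCO3 = 6.71 × 10^-3 × 84.01 = 0.564 g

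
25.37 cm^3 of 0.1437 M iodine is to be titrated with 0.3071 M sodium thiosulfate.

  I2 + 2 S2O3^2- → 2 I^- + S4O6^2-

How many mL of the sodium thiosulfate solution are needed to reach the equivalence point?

n(I2) = 0.02537 L × 0.1437 mol/L = 3.646 × 10^-3 mol
From the 2:1 stoichiometry, n(Na2S2O3) = 2/1 × 3.646 × 10^-3 = 7.291 × 10^-3 mol
V(Na2S2O3) = 7.291 × 10^-3 mol / 0.3071 mol/L = 0.02374 L = 23.74 mL

23.74 mL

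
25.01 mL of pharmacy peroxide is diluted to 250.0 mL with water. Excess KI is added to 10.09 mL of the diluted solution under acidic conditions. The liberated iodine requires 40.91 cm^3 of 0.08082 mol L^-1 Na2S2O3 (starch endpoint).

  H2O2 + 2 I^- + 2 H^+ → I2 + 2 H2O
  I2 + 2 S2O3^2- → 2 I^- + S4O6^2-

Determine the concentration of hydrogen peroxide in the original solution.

1.638 mol/L

n(S2O3^2-) = 0.04091 × 0.08082 = 3.306 × 10^-3 mol
n(I2) = n(S2O3^2-)/2 = 1.653 × 10^-3 mol
n(H2O2) in the aliquot = 1.653 × 10^-3 mol (1:1 ratio)
[H2O2]_dilute = 1.653 × 10^-3 / 0.01009 = 0.1638 mol/L
[H2O2]_original = 0.1638 × 250.0/25.01 = 1.638 mol/L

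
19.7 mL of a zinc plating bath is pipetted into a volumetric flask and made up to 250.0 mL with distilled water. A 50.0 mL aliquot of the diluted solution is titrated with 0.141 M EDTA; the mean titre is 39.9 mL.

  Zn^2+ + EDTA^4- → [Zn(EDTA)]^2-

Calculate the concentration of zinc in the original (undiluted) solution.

1.43 M

n(EDTA) = 0.0399 × 0.141 = 5.63 × 10^-3 mol
n(Zn2+) in the aliquot = 5.63 × 10^-3 mol (1:1 ratio)
[Zn2+]_dilute = 5.63 × 10^-3 / 0.0500 = 0.113 mol/L
Dilution factor = 250.0 / 19.7 = 12.69
[Zn2+]_stock = 0.113 × 12.69 = 1.43 mol/L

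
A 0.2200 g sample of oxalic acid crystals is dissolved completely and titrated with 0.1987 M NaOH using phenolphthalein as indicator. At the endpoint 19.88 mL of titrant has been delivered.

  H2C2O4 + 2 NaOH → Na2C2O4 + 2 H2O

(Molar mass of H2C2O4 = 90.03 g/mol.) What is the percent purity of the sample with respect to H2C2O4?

n(NaOH) = 0.01988 L × 0.1987 mol/L = 3.950 × 10^-3 mol
From the 1:2 ratio, n(H2C2O4) = 1/2 × 3.950 × 10^-3 = 1.975 × 10^-3 mol
mass of H2C2O4 = 1.975 × 10^-3 × 90.03 g/mol = 0.1778 g
% H2C2O4 = 0.1778 / 0.2200 × 100 = 80.83 %

80.83 %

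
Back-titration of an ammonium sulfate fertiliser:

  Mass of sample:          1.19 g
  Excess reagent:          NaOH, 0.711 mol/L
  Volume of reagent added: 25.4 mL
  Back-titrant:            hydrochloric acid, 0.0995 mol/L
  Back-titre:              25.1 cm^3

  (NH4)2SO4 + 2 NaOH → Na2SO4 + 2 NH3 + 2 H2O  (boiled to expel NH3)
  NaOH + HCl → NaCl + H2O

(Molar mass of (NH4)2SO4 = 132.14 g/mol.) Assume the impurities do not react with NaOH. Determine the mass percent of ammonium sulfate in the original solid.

86.4 %

n(NaOH) added = 0.0254 × 0.711 = 0.0181 mol
n(HCl) used in back-titration = 0.0251 × 0.0995 = 2.50 × 10^-3 mol
n(NaOH) left over = 2.50 × 10^-3 mol (1:1 ratio)
n(NaOH) consumed by analyte = 0.0181 − 2.50 × 10^-3 = 0.0156 mol
From the 1:2 ratio, n((NH4)2SO4) = 1/2 × 0.0156 = 7.78 × 10^-3 mol
mass of (NH4)2SO4 = 7.78 × 10^-3 × 132.14 = 1.03 g
% (NH4)2SO4 = 1.03 / 1.19 × 100 = 86.4 %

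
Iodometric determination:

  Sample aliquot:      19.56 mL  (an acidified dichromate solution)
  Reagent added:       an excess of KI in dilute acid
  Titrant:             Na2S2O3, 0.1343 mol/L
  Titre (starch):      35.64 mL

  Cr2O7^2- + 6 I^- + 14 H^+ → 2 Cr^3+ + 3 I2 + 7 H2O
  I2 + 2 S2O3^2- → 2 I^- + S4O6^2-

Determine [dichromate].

n(S2O3^2-) = 0.03564 × 0.1343 = 4.786 × 10^-3 mol
n(I2) = n(S2O3^2-)/2 = 2.393 × 10^-3 mol
From the 1:3 ratio, n(Cr2O7^2-) in the aliquot = 1/3 × 2.393 × 10^-3 = 7.977 × 10^-4 mol
[Cr2O7^2-] = 7.977 × 10^-4 / 0.01956 = 0.04078 mol/L

0.04078 mol/L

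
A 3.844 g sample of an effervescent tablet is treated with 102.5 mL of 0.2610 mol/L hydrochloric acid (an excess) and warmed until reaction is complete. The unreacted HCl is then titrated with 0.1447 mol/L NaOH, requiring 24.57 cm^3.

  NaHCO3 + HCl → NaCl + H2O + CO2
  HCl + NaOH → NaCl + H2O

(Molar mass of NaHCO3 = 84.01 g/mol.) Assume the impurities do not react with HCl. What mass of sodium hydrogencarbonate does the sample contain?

n(HCl) added = 0.1025 × 0.2610 = 0.02675 mol
n(NaOH) used in back-titration = 0.02457 × 0.1447 = 3.555 × 10^-3 mol
n(HCl) left over = 3.555 × 10^-3 mol (1:1 ratio)
n(HCl) consumed by analyte = 0.02675 − 3.555 × 10^-3 = 0.02320 mol
n(NaHCO3) = 0.02320 mol (1:1 ratio)
mass of NaHCO3 = 0.02320 × 84.01 = 1.949 g

1.949 g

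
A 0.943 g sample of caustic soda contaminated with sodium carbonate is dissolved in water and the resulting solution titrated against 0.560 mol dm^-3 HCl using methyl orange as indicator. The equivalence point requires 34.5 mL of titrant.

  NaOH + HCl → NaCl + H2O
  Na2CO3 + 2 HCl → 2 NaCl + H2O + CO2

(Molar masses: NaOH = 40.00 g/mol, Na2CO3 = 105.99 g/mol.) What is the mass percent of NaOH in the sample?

26.4 %

n(HCl) = 0.0345 × 0.560 = 0.0193 mol
Let x = n(NaOH), y = n(Na2CO3).
Titrant: 1x + 2y = 0.0193;  mass: 40.00x + 105.99y = 0.943
Solving, x = 6.22 × 10^-3 mol, y = 6.55 × 10^-3 mol
mass of NaOH = 6.22 × 10^-3 × 40.00 = 0.249 g
% NaOH = 0.249 / 0.943 × 100 = 26.4 %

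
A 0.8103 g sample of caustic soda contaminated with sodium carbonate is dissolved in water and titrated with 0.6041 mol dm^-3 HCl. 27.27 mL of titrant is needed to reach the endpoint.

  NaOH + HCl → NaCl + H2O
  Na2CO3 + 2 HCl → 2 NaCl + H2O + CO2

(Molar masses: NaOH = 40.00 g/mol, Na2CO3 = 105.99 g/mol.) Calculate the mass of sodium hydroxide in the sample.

n(HCl) = 0.02727 × 0.6041 = 0.01647 mol
Let x = n(NaOH), y = n(Na2CO3).
Titrant: 1x + 2y = 0.01647;  mass: 40.00x + 105.99y = 0.8103
Solving, x = 4.827 × 10^-3 mol, y = 5.823 × 10^-3 mol
mass of NaOH = 4.827 × 10^-3 × 40.00 = 0.1931 g

0.1931 g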